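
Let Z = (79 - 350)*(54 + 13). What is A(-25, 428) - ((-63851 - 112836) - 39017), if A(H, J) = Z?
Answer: 197547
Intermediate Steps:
Z = -18157 (Z = -271*67 = -18157)
A(H, J) = -18157
A(-25, 428) - ((-63851 - 112836) - 39017) = -18157 - ((-63851 - 112836) - 39017) = -18157 - (-176687 - 39017) = -18157 - 1*(-215704) = -18157 + 215704 = 197547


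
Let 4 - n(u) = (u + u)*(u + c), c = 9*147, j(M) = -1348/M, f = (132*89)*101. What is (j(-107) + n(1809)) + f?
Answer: -1085516220/107 ≈ -1.0145e+7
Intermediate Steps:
f = 1186548 (f = 11748*101 = 1186548)
c = 1323
n(u) = 4 - 2*u*(1323 + u) (n(u) = 4 - (u + u)*(u + 1323) = 4 - 2*u*(1323 + u))
(j(-107) + n(1809)) + f = (-1348/(-107) + (4 - 2646*1809 - 2*1809²)) + 1186548 = (-1348*(-1/107) + (4 - 4786614 - 2*3272481)) + 1186548 = (1348/107 + (4 - 4786614 - 6544962)) + 1186548 = (1348/107 - 11331572) + 1186548 = -1212476856/107 + 1186548 = -1085516220/107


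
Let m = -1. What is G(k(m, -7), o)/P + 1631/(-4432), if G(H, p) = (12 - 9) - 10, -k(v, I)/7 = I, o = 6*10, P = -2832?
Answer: -71687/196116 ≈ -0.36553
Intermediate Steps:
o = 60
k(v, I) = -7*I
G(H, p) = -7 (G(H, p) = 3 - 10 = -7)
G(k(m, -7), o)/P + 1631/(-4432) = -7/(-2832) + 1631/(-4432) = -7*(-1/2832) + 1631*(-1/4432) = 7/2832 - 1631/4432 = -71687/196116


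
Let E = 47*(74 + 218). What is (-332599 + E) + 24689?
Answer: -294186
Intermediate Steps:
E = 13724 (E = 47*292 = 13724)
(-332599 + E) + 24689 = (-332599 + 13724) + 24689 = -318875 + 24689 = -294186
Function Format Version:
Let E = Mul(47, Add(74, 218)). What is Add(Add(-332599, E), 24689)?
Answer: -294186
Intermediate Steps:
E = 13724 (E = Mul(47, 292) = 13724)
Add(Add(-332599, E), 24689) = Add(Add(-332599, 13724), 24689) = Add(-318875, 24689) = -294186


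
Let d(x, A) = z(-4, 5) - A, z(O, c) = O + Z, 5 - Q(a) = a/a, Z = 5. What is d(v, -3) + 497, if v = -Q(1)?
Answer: 501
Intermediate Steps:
Q(a) = 4 (Q(a) = 5 - a/a = 5 - 1*1 = 5 - 1 = 4)
z(O, c) = 5 + O (z(O, c) = O + 5 = 5 + O)
v = -4 (v = -1*4 = -4)
d(x, A) = 1 - A (d(x, A) = (5 - 4) - A = 1 - A)
d(v, -3) + 497 = (1 - 1*(-3)) + 497 = (1 + 3) + 497 = 4 + 497 = 501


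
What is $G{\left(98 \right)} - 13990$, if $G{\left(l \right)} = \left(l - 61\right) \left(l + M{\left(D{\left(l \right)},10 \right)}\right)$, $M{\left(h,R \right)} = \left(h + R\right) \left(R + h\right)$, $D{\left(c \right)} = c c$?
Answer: $3419862488$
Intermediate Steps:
$D{\left(c \right)} = c^{2}$
$M{\left(h,R \right)} = \left(R + h\right)^{2}$ ($M{\left(h,R \right)} = \left(R + h\right) \left(R + h\right) = \left(R + h\right)^{2}$)
$G{\left(l \right)} = \left(-61 + l\right) \left(l + \left(10 + l^{2}\right)^{2}\right)$ ($G{\left(l \right)} = \left(l - 61\right) \left(l + \left(10 + l^{2}\right)^{2}\right) = \left(-61 + l\right) \left(l + \left(10 + l^{2}\right)^{2}\right)$)
$G{\left(98 \right)} - 13990 = \left(98^{2} - 5978 - 61 \left(10 + 98^{2}\right)^{2} + 98 \left(10 + 98^{2}\right)^{2}\right) - 13990 = \left(9604 - 5978 - 61 \left(10 + 9604\right)^{2} + 98 \left(10 + 9604\right)^{2}\right) - 13990 = \left(9604 - 5978 - 61 \cdot 9614^{2} + 98 \cdot 9614^{2}\right) - 13990 = \left(9604 - 5978 - 5638168756 + 98 \cdot 92428996\right) - 13990 = \left(9604 - 5978 - 5638168756 + 9058041608\right) - 13990 = 3419876478 - 13990 = 3419862488$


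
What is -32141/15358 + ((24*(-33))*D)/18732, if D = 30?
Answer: -1644509/489262 ≈ -3.3612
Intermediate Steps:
-32141/15358 + ((24*(-33))*D)/18732 = -32141/15358 + ((24*(-33))*30)/18732 = -32141*1/15358 - 792*30*(1/18732) = -32141/15358 - 23760*1/18732 = -32141/15358 - 1980/1561 = -1644509/489262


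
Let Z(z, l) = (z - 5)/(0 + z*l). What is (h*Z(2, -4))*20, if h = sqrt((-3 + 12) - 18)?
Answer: 45*I/2 ≈ 22.5*I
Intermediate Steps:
Z(z, l) = (-5 + z)/(l*z) (Z(z, l) = (-5 + z)/(0 + l*z) = (-5 + z)/((l*z)) = (-5 + z)*(1/(l*z)) = (-5 + z)/(l*z))
h = 3*I (h = sqrt(9 - 18) = sqrt(-9) = 3*I ≈ 3.0*I)
(h*Z(2, -4))*20 = ((3*I)*((-5 + 2)/(-4*2)))*20 = ((3*I)*(-1/4*1/2*(-3)))*20 = ((3*I)*(3/8))*20 = (9*I/8)*20 = 45*I/2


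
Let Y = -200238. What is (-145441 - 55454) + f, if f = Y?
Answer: -401133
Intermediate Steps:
f = -200238
(-145441 - 55454) + f = (-145441 - 55454) - 200238 = -200895 - 200238 = -401133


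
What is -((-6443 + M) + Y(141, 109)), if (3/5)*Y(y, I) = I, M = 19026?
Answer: -38294/3 ≈ -12765.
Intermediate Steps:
Y(y, I) = 5*I/3
-((-6443 + M) + Y(141, 109)) = -((-6443 + 19026) + (5/3)*109) = -(12583 + 545/3) = -1*38294/3 = -38294/3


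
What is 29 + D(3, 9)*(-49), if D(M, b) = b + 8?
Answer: -804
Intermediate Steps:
D(M, b) = 8 + b
29 + D(3, 9)*(-49) = 29 + (8 + 9)*(-49) = 29 + 17*(-49) = 29 - 833 = -804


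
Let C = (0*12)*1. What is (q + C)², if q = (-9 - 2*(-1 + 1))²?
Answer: 6561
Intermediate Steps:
q = 81 (q = (-9 - 2*0)² = (-9 + 0)² = (-9)² = 81)
C = 0 (C = 0*1 = 0)
(q + C)² = (81 + 0)² = 81² = 6561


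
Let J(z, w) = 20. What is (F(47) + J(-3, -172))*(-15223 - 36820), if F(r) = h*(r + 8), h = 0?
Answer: -1040860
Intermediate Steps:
F(r) = 0 (F(r) = 0*(r + 8) = 0*(8 + r) = 0)
(F(47) + J(-3, -172))*(-15223 - 36820) = (0 + 20)*(-15223 - 36820) = 20*(-52043) = -1040860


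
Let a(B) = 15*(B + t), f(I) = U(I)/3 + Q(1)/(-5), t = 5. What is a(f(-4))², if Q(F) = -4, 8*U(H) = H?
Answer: 28561/4 ≈ 7140.3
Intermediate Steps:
U(H) = H/8
f(I) = ⅘ + I/24 (f(I) = (I/8)/3 - 4/(-5) = (I/8)*(⅓) - 4*(-⅕) = I/24 + ⅘ = ⅘ + I/24)
a(B) = 75 + 15*B (a(B) = 15*(B + 5) = 15*(5 + B) = 75 + 15*B)
a(f(-4))² = (75 + 15*(⅘ + (1/24)*(-4)))² = (75 + 15*(⅘ - ⅙))² = (75 + 15*(19/30))² = (75 + 19/2)² = (169/2)² = 28561/4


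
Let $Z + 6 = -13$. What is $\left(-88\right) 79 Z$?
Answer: $132088$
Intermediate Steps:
$Z = -19$ ($Z = -6 - 13 = -19$)
$\left(-88\right) 79 Z = \left(-88\right) 79 \left(-19\right) = \left(-6952\right) \left(-19\right) = 132088$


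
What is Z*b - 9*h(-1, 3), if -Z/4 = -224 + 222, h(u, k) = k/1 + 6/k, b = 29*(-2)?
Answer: -509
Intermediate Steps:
b = -58
h(u, k) = k + 6/k (h(u, k) = k*1 + 6/k = k + 6/k)
Z = 8 (Z = -4*(-224 + 222) = -4*(-2) = 8)
Z*b - 9*h(-1, 3) = 8*(-58) - 9*(3 + 6/3) = -464 - 9*(3 + 6*(1/3)) = -464 - 9*(3 + 2) = -464 - 9*5 = -464 - 45 = -509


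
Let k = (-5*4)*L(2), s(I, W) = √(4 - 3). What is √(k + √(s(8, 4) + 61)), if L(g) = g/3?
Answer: √(-120 + 9*√62)/3 ≈ 2.3365*I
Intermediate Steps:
L(g) = g/3 (L(g) = g*(⅓) = g/3)
s(I, W) = 1 (s(I, W) = √1 = 1)
k = -40/3 (k = (-5*4)*((⅓)*2) = -20*⅔ = -40/3 ≈ -13.333)
√(k + √(s(8, 4) + 61)) = √(-40/3 + √(1 + 61)) = √(-40/3 + √62)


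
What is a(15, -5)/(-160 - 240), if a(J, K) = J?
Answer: -3/80 ≈ -0.037500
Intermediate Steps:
a(15, -5)/(-160 - 240) = 15/(-160 - 240) = 15/(-400) = 15*(-1/400) = -3/80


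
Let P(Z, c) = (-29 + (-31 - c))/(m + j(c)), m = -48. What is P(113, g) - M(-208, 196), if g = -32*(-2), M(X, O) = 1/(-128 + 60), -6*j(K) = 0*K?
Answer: 265/102 ≈ 2.5980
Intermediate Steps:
j(K) = 0 (j(K) = -0*K = -⅙*0 = 0)
M(X, O) = -1/68 (M(X, O) = 1/(-68) = -1/68)
g = 64
P(Z, c) = 5/4 + c/48 (P(Z, c) = (-29 + (-31 - c))/(-48 + 0) = (-60 - c)/(-48) = (-60 - c)*(-1/48) = 5/4 + c/48)
P(113, g) - M(-208, 196) = (5/4 + (1/48)*64) - 1*(-1/68) = (5/4 + 4/3) + 1/68 = 31/12 + 1/68 = 265/102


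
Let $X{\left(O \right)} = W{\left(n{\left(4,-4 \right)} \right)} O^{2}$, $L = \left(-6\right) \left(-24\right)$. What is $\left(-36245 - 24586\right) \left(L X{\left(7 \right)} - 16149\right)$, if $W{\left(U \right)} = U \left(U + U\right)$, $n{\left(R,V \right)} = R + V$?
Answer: $982359819$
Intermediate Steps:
$L = 144$
$W{\left(U \right)} = 2 U^{2}$ ($W{\left(U \right)} = U 2 U = 2 U^{2}$)
$X{\left(O \right)} = 0$ ($X{\left(O \right)} = 2 \left(4 - 4\right)^{2} O^{2} = 2 \cdot 0^{2} O^{2} = 2 \cdot 0 O^{2} = 0 O^{2} = 0$)
$\left(-36245 - 24586\right) \left(L X{\left(7 \right)} - 16149\right) = \left(-36245 - 24586\right) \left(144 \cdot 0 - 16149\right) = - 60831 \left(0 - 16149\right) = \left(-60831\right) \left(-16149\right) = 982359819$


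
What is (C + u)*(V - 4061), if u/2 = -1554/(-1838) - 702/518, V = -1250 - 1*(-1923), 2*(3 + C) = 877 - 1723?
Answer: 49193565432/34003 ≈ 1.4467e+6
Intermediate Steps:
C = -426 (C = -3 + (877 - 1723)/2 = -3 + (½)*(-846) = -3 - 423 = -426)
V = 673 (V = -1250 + 1923 = 673)
u = -242652/238021 (u = 2*(-1554/(-1838) - 702/518) = 2*(-1554*(-1/1838) - 702*1/518) = 2*(777/919 - 351/259) = 2*(-121326/238021) = -242652/238021 ≈ -1.0195)
(C + u)*(V - 4061) = (-426 - 242652/238021)*(673 - 4061) = -101639598/238021*(-3388) = 49193565432/34003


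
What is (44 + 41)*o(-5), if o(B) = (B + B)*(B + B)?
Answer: 8500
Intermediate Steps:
o(B) = 4*B² (o(B) = (2*B)*(2*B) = 4*B²)
(44 + 41)*o(-5) = (44 + 41)*(4*(-5)²) = 85*(4*25) = 85*100 = 8500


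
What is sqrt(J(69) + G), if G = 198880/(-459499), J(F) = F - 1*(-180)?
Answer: sqrt(52482308258129)/459499 ≈ 15.766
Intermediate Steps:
J(F) = 180 + F (J(F) = F + 180 = 180 + F)
G = -198880/459499 (G = 198880*(-1/459499) = -198880/459499 ≈ -0.43282)
sqrt(J(69) + G) = sqrt((180 + 69) - 198880/459499) = sqrt(249 - 198880/459499) = sqrt(114216371/459499) = sqrt(52482308258129)/459499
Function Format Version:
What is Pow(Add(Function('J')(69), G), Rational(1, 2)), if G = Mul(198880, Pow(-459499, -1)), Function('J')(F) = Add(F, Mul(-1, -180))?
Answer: Mul(Rational(1, 459499), Pow(52482308258129, Rational(1, 2))) ≈ 15.766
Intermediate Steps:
Function('J')(F) = Add(180, F) (Function('J')(F) = Add(F, 180) = Add(180, F))
G = Rational(-198880, 459499) (G = Mul(198880, Rational(-1, 459499)) = Rational(-198880, 459499) ≈ -0.43282)
Pow(Add(Function('J')(69), G), Rational(1, 2)) = Pow(Add(Add(180, 69), Rational(-198880, 459499)), Rational(1, 2)) = Pow(Add(249, Rational(-198880, 459499)), Rational(1, 2)) = Pow(Rational(114216371, 459499), Rational(1, 2)) = Mul(Rational(1, 459499), Pow(52482308258129, Rational(1, 2)))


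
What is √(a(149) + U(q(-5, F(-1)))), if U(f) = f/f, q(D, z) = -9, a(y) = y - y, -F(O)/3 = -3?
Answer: 1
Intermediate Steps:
F(O) = 9 (F(O) = -3*(-3) = 9)
a(y) = 0
U(f) = 1
√(a(149) + U(q(-5, F(-1)))) = √(0 + 1) = √1 = 1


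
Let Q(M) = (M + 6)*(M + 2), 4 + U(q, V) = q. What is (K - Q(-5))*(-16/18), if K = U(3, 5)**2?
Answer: -32/9 ≈ -3.5556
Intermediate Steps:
U(q, V) = -4 + q
Q(M) = (2 + M)*(6 + M) (Q(M) = (6 + M)*(2 + M) = (2 + M)*(6 + M))
K = 1 (K = (-4 + 3)**2 = (-1)**2 = 1)
(K - Q(-5))*(-16/18) = (1 - (12 + (-5)**2 + 8*(-5)))*(-16/18) = (1 - (12 + 25 - 40))*(-16*1/18) = (1 - 1*(-3))*(-8/9) = (1 + 3)*(-8/9) = 4*(-8/9) = -32/9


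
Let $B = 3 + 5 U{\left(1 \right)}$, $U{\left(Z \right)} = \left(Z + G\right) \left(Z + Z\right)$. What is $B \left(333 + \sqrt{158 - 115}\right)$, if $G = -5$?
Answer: $-12321 - 37 \sqrt{43} \approx -12564.0$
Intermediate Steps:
$U{\left(Z \right)} = 2 Z \left(-5 + Z\right)$ ($U{\left(Z \right)} = \left(Z - 5\right) \left(Z + Z\right) = \left(-5 + Z\right) 2 Z = 2 Z \left(-5 + Z\right)$)
$B = -37$ ($B = 3 + 5 \cdot 2 \cdot 1 \left(-5 + 1\right) = 3 + 5 \cdot 2 \cdot 1 \left(-4\right) = 3 + 5 \left(-8\right) = 3 - 40 = -37$)
$B \left(333 + \sqrt{158 - 115}\right) = - 37 \left(333 + \sqrt{158 - 115}\right) = - 37 \left(333 + \sqrt{43}\right) = -12321 - 37 \sqrt{43}$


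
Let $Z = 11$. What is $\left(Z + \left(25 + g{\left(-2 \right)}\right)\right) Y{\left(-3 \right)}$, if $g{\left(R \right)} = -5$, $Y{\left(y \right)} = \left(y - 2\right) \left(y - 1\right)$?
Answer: $620$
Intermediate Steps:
$Y{\left(y \right)} = \left(-1 + y\right) \left(-2 + y\right)$ ($Y{\left(y \right)} = \left(-2 + y\right) \left(-1 + y\right) = \left(-1 + y\right) \left(-2 + y\right)$)
$\left(Z + \left(25 + g{\left(-2 \right)}\right)\right) Y{\left(-3 \right)} = \left(11 + \left(25 - 5\right)\right) \left(2 + \left(-3\right)^{2} - -9\right) = \left(11 + 20\right) \left(2 + 9 + 9\right) = 31 \cdot 20 = 620$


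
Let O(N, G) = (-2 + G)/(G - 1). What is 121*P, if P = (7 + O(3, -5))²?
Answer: 290521/36 ≈ 8070.0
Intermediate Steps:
O(N, G) = (-2 + G)/(-1 + G)
P = 2401/36 (P = (7 + (-2 - 5)/(-1 - 5))² = (7 - 7/(-6))² = (7 - ⅙*(-7))² = (7 + 7/6)² = (49/6)² = 2401/36 ≈ 66.694)
121*P = 121*(2401/36) = 290521/36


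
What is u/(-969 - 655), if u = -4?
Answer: 1/406 ≈ 0.0024631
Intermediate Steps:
u/(-969 - 655) = -4/(-969 - 655) = -4/(-1624) = -4*(-1/1624) = 1/406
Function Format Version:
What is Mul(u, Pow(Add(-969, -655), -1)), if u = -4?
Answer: Rational(1, 406) ≈ 0.0024631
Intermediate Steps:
Mul(u, Pow(Add(-969, -655), -1)) = Mul(-4, Pow(Add(-969, -655), -1)) = Mul(-4, Pow(-1624, -1)) = Mul(-4, Rational(-1, 1624)) = Rational(1, 406)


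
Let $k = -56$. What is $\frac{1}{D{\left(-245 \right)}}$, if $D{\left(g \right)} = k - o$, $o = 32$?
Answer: $- \frac{1}{88} \approx -0.011364$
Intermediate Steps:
$D{\left(g \right)} = -88$ ($D{\left(g \right)} = -56 - 32 = -88$)
$\frac{1}{D{\left(-245 \right)}} = \frac{1}{-88} = - \frac{1}{88}$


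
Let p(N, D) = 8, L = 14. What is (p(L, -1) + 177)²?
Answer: 34225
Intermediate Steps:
(p(L, -1) + 177)² = (8 + 177)² = 185² = 34225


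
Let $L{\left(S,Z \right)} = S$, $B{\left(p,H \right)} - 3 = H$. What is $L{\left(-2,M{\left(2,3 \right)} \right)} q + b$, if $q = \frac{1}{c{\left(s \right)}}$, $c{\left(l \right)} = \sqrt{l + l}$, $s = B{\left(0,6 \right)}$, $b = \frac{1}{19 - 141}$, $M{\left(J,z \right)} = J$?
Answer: $- \frac{1}{122} - \frac{\sqrt{2}}{3} \approx -0.4796$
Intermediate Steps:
$B{\left(p,H \right)} = 3 + H$
$b = - \frac{1}{122}$ ($b = \frac{1}{-122} = - \frac{1}{122} \approx -0.0081967$)
$s = 9$ ($s = 3 + 6 = 9$)
$c{\left(l \right)} = \sqrt{2} \sqrt{l}$ ($c{\left(l \right)} = \sqrt{2 l} = \sqrt{2} \sqrt{l}$)
$q = \frac{\sqrt{2}}{6}$ ($q = \frac{1}{\sqrt{2} \sqrt{9}} = \frac{1}{\sqrt{2} \cdot 3} = \frac{1}{3 \sqrt{2}} = \frac{\sqrt{2}}{6} \approx 0.2357$)
$L{\left(-2,M{\left(2,3 \right)} \right)} q + b = - 2 \frac{\sqrt{2}}{6} - \frac{1}{122} = - \frac{\sqrt{2}}{3} - \frac{1}{122} = - \frac{1}{122} - \frac{\sqrt{2}}{3}$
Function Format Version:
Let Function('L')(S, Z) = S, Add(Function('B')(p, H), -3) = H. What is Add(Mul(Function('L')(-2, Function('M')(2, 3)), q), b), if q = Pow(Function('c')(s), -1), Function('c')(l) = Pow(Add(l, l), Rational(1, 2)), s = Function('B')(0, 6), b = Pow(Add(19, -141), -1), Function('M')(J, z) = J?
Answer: Add(Rational(-1, 122), Mul(Rational(-1, 3), Pow(2, Rational(1, 2)))) ≈ -0.47960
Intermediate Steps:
Function('B')(p, H) = Add(3, H)
b = Rational(-1, 122) (b = Pow(-122, -1) = Rational(-1, 122) ≈ -0.0081967)
s = 9 (s = Add(3, 6) = 9)
Function('c')(l) = Mul(Pow(2, Rational(1, 2)), Pow(l, Rational(1, 2))) (Function('c')(l) = Pow(Mul(2, l), Rational(1, 2)) = Mul(Pow(2, Rational(1, 2)), Pow(l, Rational(1, 2))))
q = Mul(Rational(1, 6), Pow(2, Rational(1, 2))) (q = Pow(Mul(Pow(2, Rational(1, 2)), Pow(9, Rational(1, 2))), -1) = Pow(Mul(Pow(2, Rational(1, 2)), 3), -1) = Pow(Mul(3, Pow(2, Rational(1, 2))), -1) = Mul(Rational(1, 6), Pow(2, Rational(1, 2))) ≈ 0.23570)
Add(Mul(Function('L')(-2, Function('M')(2, 3)), q), b) = Add(Mul(-2, Mul(Rational(1, 6), Pow(2, Rational(1, 2)))), Rational(-1, 122)) = Add(Mul(Rational(-1, 3), Pow(2, Rational(1, 2))), Rational(-1, 122)) = Add(Rational(-1, 122), Mul(Rational(-1, 3), Pow(2, Rational(1, 2))))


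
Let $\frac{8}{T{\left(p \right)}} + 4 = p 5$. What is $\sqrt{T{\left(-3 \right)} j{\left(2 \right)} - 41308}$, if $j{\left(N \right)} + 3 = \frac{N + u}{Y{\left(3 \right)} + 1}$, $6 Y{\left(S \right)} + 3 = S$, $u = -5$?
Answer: $\frac{2 i \sqrt{3727819}}{19} \approx 203.24 i$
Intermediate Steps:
$T{\left(p \right)} = \frac{8}{-4 + 5 p}$ ($T{\left(p \right)} = \frac{8}{-4 + p 5} = \frac{8}{-4 + 5 p}$)
$Y{\left(S \right)} = - \frac{1}{2} + \frac{S}{6}$
$j{\left(N \right)} = -8 + N$ ($j{\left(N \right)} = -3 + \frac{N - 5}{\left(- \frac{1}{2} + \frac{1}{6} \cdot 3\right) + 1} = -3 + \frac{-5 + N}{\left(- \frac{1}{2} + \frac{1}{2}\right) + 1} = -3 + \frac{-5 + N}{0 + 1} = -3 + \frac{-5 + N}{1} = -3 + \left(-5 + N\right) 1 = -3 + \left(-5 + N\right) = -8 + N$)
$\sqrt{T{\left(-3 \right)} j{\left(2 \right)} - 41308} = \sqrt{\frac{8}{-4 + 5 \left(-3\right)} \left(-8 + 2\right) - 41308} = \sqrt{\frac{8}{-4 - 15} \left(-6\right) - 41308} = \sqrt{\frac{8}{-19} \left(-6\right) - 41308} = \sqrt{8 \left(- \frac{1}{19}\right) \left(-6\right) - 41308} = \sqrt{\left(- \frac{8}{19}\right) \left(-6\right) - 41308} = \sqrt{\frac{48}{19} - 41308} = \sqrt{- \frac{784804}{19}} = \frac{2 i \sqrt{3727819}}{19}$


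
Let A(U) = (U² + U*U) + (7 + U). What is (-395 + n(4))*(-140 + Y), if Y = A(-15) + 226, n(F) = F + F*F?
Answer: -198000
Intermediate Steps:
n(F) = F + F²
A(U) = 7 + U + 2*U² (A(U) = (U² + U²) + (7 + U) = 2*U² + (7 + U) = 7 + U + 2*U²)
Y = 668 (Y = (7 - 15 + 2*(-15)²) + 226 = (7 - 15 + 2*225) + 226 = (7 - 15 + 450) + 226 = 442 + 226 = 668)
(-395 + n(4))*(-140 + Y) = (-395 + 4*(1 + 4))*(-140 + 668) = (-395 + 4*5)*528 = (-395 + 20)*528 = -375*528 = -198000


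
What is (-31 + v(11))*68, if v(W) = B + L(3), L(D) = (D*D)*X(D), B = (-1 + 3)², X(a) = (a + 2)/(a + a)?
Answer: -1326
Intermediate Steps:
X(a) = (2 + a)/(2*a) (X(a) = (2 + a)/((2*a)) = (2 + a)*(1/(2*a)) = (2 + a)/(2*a))
B = 4 (B = 2² = 4)
L(D) = D*(2 + D)/2 (L(D) = (D*D)*((2 + D)/(2*D)) = D²*((2 + D)/(2*D)) = D*(2 + D)/2)
v(W) = 23/2 (v(W) = 4 + (½)*3*(2 + 3) = 4 + (½)*3*5 = 4 + 15/2 = 23/2)
(-31 + v(11))*68 = (-31 + 23/2)*68 = -39/2*68 = -1326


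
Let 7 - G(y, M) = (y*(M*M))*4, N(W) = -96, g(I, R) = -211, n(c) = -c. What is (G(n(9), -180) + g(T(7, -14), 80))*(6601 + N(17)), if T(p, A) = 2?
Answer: 7586104980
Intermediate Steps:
G(y, M) = 7 - 4*y*M² (G(y, M) = 7 - y*(M*M)*4 = 7 - y*M²*4 = 7 - 4*y*M²)
(G(n(9), -180) + g(T(7, -14), 80))*(6601 + N(17)) = ((7 - 4*(-1*9)*(-180)²) - 211)*(6601 - 96) = ((7 - 4*(-9)*32400) - 211)*6505 = ((7 + 1166400) - 211)*6505 = (1166407 - 211)*6505 = 1166196*6505 = 7586104980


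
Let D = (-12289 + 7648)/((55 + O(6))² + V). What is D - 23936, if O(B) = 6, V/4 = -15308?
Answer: -80975215/3383 ≈ -23936.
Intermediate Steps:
V = -61232 (V = 4*(-15308) = -61232)
D = 273/3383 (D = (-12289 + 7648)/((55 + 6)² - 61232) = -4641/(61² - 61232) = -4641/(3721 - 61232) = -4641/(-57511) = -4641*(-1/57511) = 273/3383 ≈ 0.080698)
D - 23936 = 273/3383 - 23936 = -80975215/3383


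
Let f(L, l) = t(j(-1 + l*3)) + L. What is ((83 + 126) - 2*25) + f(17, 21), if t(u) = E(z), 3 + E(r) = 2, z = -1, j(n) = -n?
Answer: 175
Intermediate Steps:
E(r) = -1 (E(r) = -3 + 2 = -1)
t(u) = -1
f(L, l) = -1 + L
((83 + 126) - 2*25) + f(17, 21) = ((83 + 126) - 2*25) + (-1 + 17) = (209 - 1*50) + 16 = (209 - 50) + 16 = 159 + 16 = 175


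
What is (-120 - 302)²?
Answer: 178084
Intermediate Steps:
(-120 - 302)² = (-422)² = 178084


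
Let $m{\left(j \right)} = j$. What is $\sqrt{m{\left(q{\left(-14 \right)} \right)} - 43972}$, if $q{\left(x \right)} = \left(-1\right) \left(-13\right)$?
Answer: $i \sqrt{43959} \approx 209.66 i$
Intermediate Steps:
$q{\left(x \right)} = 13$
$\sqrt{m{\left(q{\left(-14 \right)} \right)} - 43972} = \sqrt{13 - 43972} = \sqrt{-43959} = i \sqrt{43959}$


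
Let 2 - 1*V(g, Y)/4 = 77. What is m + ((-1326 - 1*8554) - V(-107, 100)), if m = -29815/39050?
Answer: -74825763/7810 ≈ -9580.8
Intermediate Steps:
V(g, Y) = -300 (V(g, Y) = 8 - 4*77 = 8 - 308 = -300)
m = -5963/7810 (m = -29815*1/39050 = -5963/7810 ≈ -0.76351)
m + ((-1326 - 1*8554) - V(-107, 100)) = -5963/7810 + ((-1326 - 1*8554) - 1*(-300)) = -5963/7810 + ((-1326 - 8554) + 300) = -5963/7810 + (-9880 + 300) = -5963/7810 - 9580 = -74825763/7810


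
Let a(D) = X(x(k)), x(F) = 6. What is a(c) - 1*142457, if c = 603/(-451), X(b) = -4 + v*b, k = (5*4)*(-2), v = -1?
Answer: -142467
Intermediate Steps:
k = -40 (k = 20*(-2) = -40)
X(b) = -4 - b
c = -603/451 (c = 603*(-1/451) = -603/451 ≈ -1.3370)
a(D) = -10 (a(D) = -4 - 1*6 = -4 - 6 = -10)
a(c) - 1*142457 = -10 - 1*142457 = -10 - 142457 = -142467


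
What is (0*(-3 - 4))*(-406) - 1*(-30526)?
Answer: 30526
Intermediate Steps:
(0*(-3 - 4))*(-406) - 1*(-30526) = (0*(-7))*(-406) + 30526 = 0*(-406) + 30526 = 0 + 30526 = 30526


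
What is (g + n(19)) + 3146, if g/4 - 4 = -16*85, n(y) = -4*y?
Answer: -2354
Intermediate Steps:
g = -5424 (g = 16 + 4*(-16*85) = 16 + 4*(-1360) = 16 - 5440 = -5424)
(g + n(19)) + 3146 = (-5424 - 4*19) + 3146 = (-5424 - 76) + 3146 = -5500 + 3146 = -2354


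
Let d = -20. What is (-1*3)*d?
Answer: 60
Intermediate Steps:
(-1*3)*d = -1*3*(-20) = -3*(-20) = 60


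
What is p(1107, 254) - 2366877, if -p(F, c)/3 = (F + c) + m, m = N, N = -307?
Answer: -2370039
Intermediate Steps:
m = -307
p(F, c) = 921 - 3*F - 3*c (p(F, c) = -3*((F + c) - 307) = -3*(-307 + F + c) = 921 - 3*F - 3*c)
p(1107, 254) - 2366877 = (921 - 3*1107 - 3*254) - 2366877 = (921 - 3321 - 762) - 2366877 = -3162 - 2366877 = -2370039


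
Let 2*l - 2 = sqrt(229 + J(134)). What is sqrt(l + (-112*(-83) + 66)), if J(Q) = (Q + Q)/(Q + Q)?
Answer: sqrt(37452 + 2*sqrt(230))/2 ≈ 96.802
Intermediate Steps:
J(Q) = 1 (J(Q) = (2*Q)/((2*Q)) = (2*Q)*(1/(2*Q)) = 1)
l = 1 + sqrt(230)/2 (l = 1 + sqrt(229 + 1)/2 = 1 + sqrt(230)/2 ≈ 8.5829)
sqrt(l + (-112*(-83) + 66)) = sqrt((1 + sqrt(230)/2) + (-112*(-83) + 66)) = sqrt((1 + sqrt(230)/2) + (9296 + 66)) = sqrt((1 + sqrt(230)/2) + 9362) = sqrt(9363 + sqrt(230)/2)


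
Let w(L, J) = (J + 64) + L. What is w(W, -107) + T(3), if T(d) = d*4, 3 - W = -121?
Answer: 93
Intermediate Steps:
W = 124 (W = 3 - 1*(-121) = 3 + 121 = 124)
w(L, J) = 64 + J + L (w(L, J) = (64 + J) + L = 64 + J + L)
T(d) = 4*d
w(W, -107) + T(3) = (64 - 107 + 124) + 4*3 = 81 + 12 = 93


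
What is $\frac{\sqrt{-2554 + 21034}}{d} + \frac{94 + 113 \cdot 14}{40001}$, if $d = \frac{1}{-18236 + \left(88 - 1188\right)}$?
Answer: $\frac{1676}{40001} - 77344 \sqrt{1155} \approx -2.6286 \cdot 10^{6}$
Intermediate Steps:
$d = - \frac{1}{19336}$ ($d = \frac{1}{-18236 + \left(88 - 1188\right)} = \frac{1}{-18236 - 1100} = \frac{1}{-19336} = - \frac{1}{19336} \approx -5.1717 \cdot 10^{-5}$)
$\frac{\sqrt{-2554 + 21034}}{d} + \frac{94 + 113 \cdot 14}{40001} = \frac{\sqrt{-2554 + 21034}}{- \frac{1}{19336}} + \frac{94 + 113 \cdot 14}{40001} = \sqrt{18480} \left(-19336\right) + \left(94 + 1582\right) \frac{1}{40001} = 4 \sqrt{1155} \left(-19336\right) + 1676 \cdot \frac{1}{40001} = - 77344 \sqrt{1155} + \frac{1676}{40001} = \frac{1676}{40001} - 77344 \sqrt{1155}$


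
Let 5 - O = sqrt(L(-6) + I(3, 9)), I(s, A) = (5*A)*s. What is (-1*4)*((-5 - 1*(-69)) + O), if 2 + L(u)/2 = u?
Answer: -276 + 4*sqrt(119) ≈ -232.37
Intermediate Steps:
L(u) = -4 + 2*u
I(s, A) = 5*A*s
O = 5 - sqrt(119) (O = 5 - sqrt((-4 + 2*(-6)) + 5*9*3) = 5 - sqrt((-4 - 12) + 135) = 5 - sqrt(-16 + 135) = 5 - sqrt(119) ≈ -5.9087)
(-1*4)*((-5 - 1*(-69)) + O) = (-1*4)*((-5 - 1*(-69)) + (5 - sqrt(119))) = -4*((-5 + 69) + (5 - sqrt(119))) = -4*(64 + (5 - sqrt(119))) = -4*(69 - sqrt(119)) = -276 + 4*sqrt(119)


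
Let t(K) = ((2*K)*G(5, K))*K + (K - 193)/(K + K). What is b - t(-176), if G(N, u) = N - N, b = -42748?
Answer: -15047665/352 ≈ -42749.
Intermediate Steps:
G(N, u) = 0
t(K) = (-193 + K)/(2*K) (t(K) = ((2*K)*0)*K + (K - 193)/(K + K) = 0*K + (-193 + K)/((2*K)) = 0 + (-193 + K)*(1/(2*K)) = 0 + (-193 + K)/(2*K) = (-193 + K)/(2*K))
b - t(-176) = -42748 - (-193 - 176)/(2*(-176)) = -42748 - (-1)*(-369)/(2*176) = -42748 - 1*369/352 = -42748 - 369/352 = -15047665/352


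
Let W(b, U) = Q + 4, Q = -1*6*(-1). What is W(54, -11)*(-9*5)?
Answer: -450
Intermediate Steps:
Q = 6 (Q = -6*(-1) = 6)
W(b, U) = 10 (W(b, U) = 6 + 4 = 10)
W(54, -11)*(-9*5) = 10*(-9*5) = 10*(-45) = -450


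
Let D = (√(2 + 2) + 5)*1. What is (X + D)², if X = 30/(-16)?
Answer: 1681/64 ≈ 26.266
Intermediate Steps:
X = -15/8 (X = 30*(-1/16) = -15/8 ≈ -1.8750)
D = 7 (D = (√4 + 5)*1 = (2 + 5)*1 = 7*1 = 7)
(X + D)² = (-15/8 + 7)² = (41/8)² = 1681/64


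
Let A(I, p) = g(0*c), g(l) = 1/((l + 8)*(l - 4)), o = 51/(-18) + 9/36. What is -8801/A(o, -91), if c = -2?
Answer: 281632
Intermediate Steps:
o = -31/12 (o = 51*(-1/18) + 9*(1/36) = -17/6 + ¼ = -31/12 ≈ -2.5833)
g(l) = 1/((-4 + l)*(8 + l)) (g(l) = 1/((8 + l)*(-4 + l)) = 1/((-4 + l)*(8 + l)))
A(I, p) = -1/32 (A(I, p) = 1/(-32 + (0*(-2))² + 4*(0*(-2))) = 1/(-32 + 0² + 4*0) = 1/(-32 + 0 + 0) = 1/(-32) = -1/32)
-8801/A(o, -91) = -8801/(-1/32) = -8801*(-32) = 281632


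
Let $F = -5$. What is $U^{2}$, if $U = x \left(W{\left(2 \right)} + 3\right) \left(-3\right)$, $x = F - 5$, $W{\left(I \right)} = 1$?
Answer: $14400$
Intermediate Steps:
$x = -10$ ($x = -5 - 5 = -10$)
$U = 120$ ($U = - 10 \left(1 + 3\right) \left(-3\right) = \left(-10\right) 4 \left(-3\right) = \left(-40\right) \left(-3\right) = 120$)
$U^{2} = 120^{2} = 14400$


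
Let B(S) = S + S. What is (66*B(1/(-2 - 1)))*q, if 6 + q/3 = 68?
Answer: -8184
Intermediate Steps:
q = 186 (q = -18 + 3*68 = -18 + 204 = 186)
B(S) = 2*S
(66*B(1/(-2 - 1)))*q = (66*(2/(-2 - 1)))*186 = (66*(2/(-3)))*186 = (66*(2*(-⅓)))*186 = (66*(-⅔))*186 = -44*186 = -8184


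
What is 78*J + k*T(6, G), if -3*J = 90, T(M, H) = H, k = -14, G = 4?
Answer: -2396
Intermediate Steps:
J = -30 (J = -⅓*90 = -30)
78*J + k*T(6, G) = 78*(-30) - 14*4 = -2340 - 56 = -2396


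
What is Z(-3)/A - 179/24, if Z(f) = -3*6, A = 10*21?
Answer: -6337/840 ≈ -7.5440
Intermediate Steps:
A = 210
Z(f) = -18
Z(-3)/A - 179/24 = -18/210 - 179/24 = -18*1/210 - 179*1/24 = -3/35 - 179/24 = -6337/840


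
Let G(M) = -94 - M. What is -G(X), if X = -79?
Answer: 15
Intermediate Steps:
-G(X) = -(-94 - 1*(-79)) = -(-94 + 79) = -1*(-15) = 15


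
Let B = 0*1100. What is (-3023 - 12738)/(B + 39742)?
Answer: -15761/39742 ≈ -0.39658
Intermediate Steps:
B = 0
(-3023 - 12738)/(B + 39742) = (-3023 - 12738)/(0 + 39742) = -15761/39742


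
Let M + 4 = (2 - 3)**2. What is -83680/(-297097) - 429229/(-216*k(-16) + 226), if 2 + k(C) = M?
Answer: -127413362133/388008682 ≈ -328.38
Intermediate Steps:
M = -3 (M = -4 + (2 - 3)**2 = -4 + (-1)**2 = -4 + 1 = -3)
k(C) = -5 (k(C) = -2 - 3 = -5)
-83680/(-297097) - 429229/(-216*k(-16) + 226) = -83680/(-297097) - 429229/(-216*(-5) + 226) = -83680*(-1/297097) - 429229/(1080 + 226) = 83680/297097 - 429229/1306 = -127413362133/388008682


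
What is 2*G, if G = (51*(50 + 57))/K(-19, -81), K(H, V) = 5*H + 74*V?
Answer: -10914/6089 ≈ -1.7924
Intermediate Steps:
G = -5457/6089 (G = (51*(50 + 57))/(5*(-19) + 74*(-81)) = (51*107)/(-95 - 5994) = 5457/(-6089) = 5457*(-1/6089) = -5457/6089 ≈ -0.89621)
2*G = 2*(-5457/6089) = -10914/6089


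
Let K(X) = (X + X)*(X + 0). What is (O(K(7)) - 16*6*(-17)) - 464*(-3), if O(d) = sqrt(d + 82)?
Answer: 3024 + 6*sqrt(5) ≈ 3037.4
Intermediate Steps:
K(X) = 2*X**2 (K(X) = (2*X)*X = 2*X**2)
O(d) = sqrt(82 + d)
(O(K(7)) - 16*6*(-17)) - 464*(-3) = (sqrt(82 + 2*7**2) - 16*6*(-17)) - 464*(-3) = (sqrt(82 + 2*49) - 96*(-17)) + 1392 = (sqrt(82 + 98) + 1632) + 1392 = (sqrt(180) + 1632) + 1392 = (6*sqrt(5) + 1632) + 1392 = (1632 + 6*sqrt(5)) + 1392 = 3024 + 6*sqrt(5)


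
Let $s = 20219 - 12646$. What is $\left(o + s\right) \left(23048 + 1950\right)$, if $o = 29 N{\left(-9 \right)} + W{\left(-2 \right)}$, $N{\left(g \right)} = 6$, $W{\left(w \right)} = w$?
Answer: $193609510$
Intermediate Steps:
$s = 7573$ ($s = 20219 - 12646 = 7573$)
$o = 172$ ($o = 29 \cdot 6 - 2 = 174 - 2 = 172$)
$\left(o + s\right) \left(23048 + 1950\right) = \left(172 + 7573\right) \left(23048 + 1950\right) = 7745 \cdot 24998 = 193609510$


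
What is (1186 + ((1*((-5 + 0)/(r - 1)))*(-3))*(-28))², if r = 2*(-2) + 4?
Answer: 2579236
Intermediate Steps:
r = 0 (r = -4 + 4 = 0)
(1186 + ((1*((-5 + 0)/(r - 1)))*(-3))*(-28))² = (1186 + ((1*((-5 + 0)/(0 - 1)))*(-3))*(-28))² = (1186 + ((1*(-5/(-1)))*(-3))*(-28))² = (1186 + ((1*(-5*(-1)))*(-3))*(-28))² = (1186 + ((1*5)*(-3))*(-28))² = (1186 + (5*(-3))*(-28))² = (1186 - 15*(-28))² = (1186 + 420)² = 1606² = 2579236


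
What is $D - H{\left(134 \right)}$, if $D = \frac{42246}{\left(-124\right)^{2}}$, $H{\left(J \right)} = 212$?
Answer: $- \frac{1608733}{7688} \approx -209.25$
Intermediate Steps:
$D = \frac{21123}{7688}$ ($D = \frac{42246}{15376} = 42246 \cdot \frac{1}{15376} = \frac{21123}{7688} \approx 2.7475$)
$D - H{\left(134 \right)} = \frac{21123}{7688} - 212 = - \frac{1608733}{7688}$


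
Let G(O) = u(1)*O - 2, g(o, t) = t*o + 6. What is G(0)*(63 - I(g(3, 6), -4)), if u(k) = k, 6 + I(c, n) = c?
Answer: -90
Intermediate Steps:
g(o, t) = 6 + o*t (g(o, t) = o*t + 6 = 6 + o*t)
I(c, n) = -6 + c
G(O) = -2 + O (G(O) = 1*O - 2 = O - 2 = -2 + O)
G(0)*(63 - I(g(3, 6), -4)) = (-2 + 0)*(63 - (-6 + (6 + 3*6))) = -2*(63 - (-6 + (6 + 18))) = -2*(63 - (-6 + 24)) = -2*(63 - 1*18) = -2*(63 - 18) = -2*45 = -90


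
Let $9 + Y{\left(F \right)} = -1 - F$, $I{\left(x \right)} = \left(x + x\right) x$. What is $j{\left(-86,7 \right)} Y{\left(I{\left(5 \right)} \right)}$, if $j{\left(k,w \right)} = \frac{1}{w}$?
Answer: $- \frac{60}{7} \approx -8.5714$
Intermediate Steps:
$I{\left(x \right)} = 2 x^{2}$ ($I{\left(x \right)} = 2 x x = 2 x^{2}$)
$Y{\left(F \right)} = -10 - F$ ($Y{\left(F \right)} = -9 - \left(1 + F\right) = -10 - F$)
$j{\left(-86,7 \right)} Y{\left(I{\left(5 \right)} \right)} = \frac{-10 - 2 \cdot 5^{2}}{7} = \frac{-10 - 2 \cdot 25}{7} = \frac{-10 - 50}{7} = \frac{1}{7} \left(-60\right) = - \frac{60}{7}$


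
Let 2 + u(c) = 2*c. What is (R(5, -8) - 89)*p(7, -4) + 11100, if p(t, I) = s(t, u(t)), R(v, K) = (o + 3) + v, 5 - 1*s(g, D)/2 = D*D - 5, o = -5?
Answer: 34148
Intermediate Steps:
u(c) = -2 + 2*c
s(g, D) = 20 - 2*D² (s(g, D) = 10 - 2*(D*D - 5) = 10 - 2*(D² - 5) = 10 - 2*(-5 + D²) = 10 + (10 - 2*D²) = 20 - 2*D²)
R(v, K) = -2 + v (R(v, K) = (-5 + 3) + v = -2 + v)
p(t, I) = 20 - 2*(-2 + 2*t)²
(R(5, -8) - 89)*p(7, -4) + 11100 = ((-2 + 5) - 89)*(20 - 8*(-1 + 7)²) + 11100 = (3 - 89)*(20 - 8*6²) + 11100 = -86*(20 - 8*36) + 11100 = -86*(20 - 288) + 11100 = -86*(-268) + 11100 = 23048 + 11100 = 34148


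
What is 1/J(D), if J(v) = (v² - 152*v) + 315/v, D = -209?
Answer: 209/15768526 ≈ 1.3254e-5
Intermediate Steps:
J(v) = v² - 152*v + 315/v
1/J(D) = 1/((315 + (-209)²*(-152 - 209))/(-209)) = 1/(-(315 + 43681*(-361))/209) = 1/(-(315 - 15768841)/209) = 1/(-1/209*(-15768526)) = 1/(15768526/209) = 209/15768526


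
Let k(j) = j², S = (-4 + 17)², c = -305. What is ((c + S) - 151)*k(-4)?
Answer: -4592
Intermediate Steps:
S = 169 (S = 13² = 169)
((c + S) - 151)*k(-4) = ((-305 + 169) - 151)*(-4)² = (-136 - 151)*16 = -287*16 = -4592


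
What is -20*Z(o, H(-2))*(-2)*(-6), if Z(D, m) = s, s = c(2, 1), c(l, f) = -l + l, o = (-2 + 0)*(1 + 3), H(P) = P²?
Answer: 0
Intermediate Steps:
o = -8 (o = -2*4 = -8)
c(l, f) = 0
s = 0
Z(D, m) = 0
-20*Z(o, H(-2))*(-2)*(-6) = -20*0*(-2)*(-6) = -0*(-6) = -20*0 = 0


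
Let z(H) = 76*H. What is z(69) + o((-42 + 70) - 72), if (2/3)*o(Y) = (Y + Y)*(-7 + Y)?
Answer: 11976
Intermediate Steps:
o(Y) = 3*Y*(-7 + Y) (o(Y) = 3*((Y + Y)*(-7 + Y))/2 = 3*((2*Y)*(-7 + Y))/2 = 3*(2*Y*(-7 + Y))/2 = 3*Y*(-7 + Y))
z(69) + o((-42 + 70) - 72) = 76*69 + 3*((-42 + 70) - 72)*(-7 + ((-42 + 70) - 72)) = 5244 + 3*(28 - 72)*(-7 + (28 - 72)) = 5244 + 3*(-44)*(-7 - 44) = 5244 + 3*(-44)*(-51) = 5244 + 6732 = 11976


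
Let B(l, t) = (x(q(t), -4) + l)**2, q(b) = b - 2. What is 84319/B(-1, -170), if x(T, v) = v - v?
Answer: 84319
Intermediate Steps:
q(b) = -2 + b
x(T, v) = 0
B(l, t) = l**2 (B(l, t) = (0 + l)**2 = l**2)
84319/B(-1, -170) = 84319/((-1)**2) = 84319/1 = 84319*1 = 84319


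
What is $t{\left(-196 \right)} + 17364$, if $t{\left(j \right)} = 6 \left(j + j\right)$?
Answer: $15012$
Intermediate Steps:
$t{\left(j \right)} = 12 j$ ($t{\left(j \right)} = 6 \cdot 2 j = 12 j$)
$t{\left(-196 \right)} + 17364 = 12 \left(-196\right) + 17364 = -2352 + 17364 = 15012$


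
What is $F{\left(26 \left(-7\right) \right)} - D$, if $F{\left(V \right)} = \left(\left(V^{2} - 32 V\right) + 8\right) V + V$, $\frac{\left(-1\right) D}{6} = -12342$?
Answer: $-7164226$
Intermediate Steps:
$D = 74052$ ($D = \left(-6\right) \left(-12342\right) = 74052$)
$F{\left(V \right)} = V + V \left(8 + V^{2} - 32 V\right)$ ($F{\left(V \right)} = \left(8 + V^{2} - 32 V\right) V + V = V \left(8 + V^{2} - 32 V\right) + V = V + V \left(8 + V^{2} - 32 V\right)$)
$F{\left(26 \left(-7\right) \right)} - D = 26 \left(-7\right) \left(9 + \left(26 \left(-7\right)\right)^{2} - 32 \cdot 26 \left(-7\right)\right) - 74052 = - 182 \left(9 + \left(-182\right)^{2} - -5824\right) - 74052 = - 182 \left(9 + 33124 + 5824\right) - 74052 = \left(-182\right) 38957 - 74052 = -7090174 - 74052 = -7164226$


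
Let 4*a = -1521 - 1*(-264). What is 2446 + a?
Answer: 8527/4 ≈ 2131.8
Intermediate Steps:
a = -1257/4 (a = (-1521 - 1*(-264))/4 = (-1521 + 264)/4 = (1/4)*(-1257) = -1257/4 ≈ -314.25)
2446 + a = 2446 - 1257/4 = 8527/4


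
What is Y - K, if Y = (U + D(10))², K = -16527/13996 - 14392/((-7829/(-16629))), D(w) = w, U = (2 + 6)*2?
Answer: 3423788529995/109574684 ≈ 31246.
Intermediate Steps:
U = 16 (U = 8*2 = 16)
K = -3349716043611/109574684 (K = -16527*1/13996 - 14392/((-7829*(-1/16629))) = -16527/13996 - 14392/7829/16629 = -16527/13996 - 14392*16629/7829 = -16527/13996 - 239324568/7829 = -3349716043611/109574684 ≈ -30570.)
Y = 676 (Y = (16 + 10)² = 26² = 676)
Y - K = 676 - 1*(-3349716043611/109574684) = 676 + 3349716043611/109574684 = 3423788529995/109574684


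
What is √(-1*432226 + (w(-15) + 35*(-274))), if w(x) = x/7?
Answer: I*√21649089/7 ≈ 664.69*I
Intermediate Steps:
w(x) = x/7 (w(x) = x*(⅐) = x/7)
√(-1*432226 + (w(-15) + 35*(-274))) = √(-1*432226 + ((⅐)*(-15) + 35*(-274))) = √(-432226 + (-15/7 - 9590)) = √(-432226 - 67145/7) = √(-3092727/7) = I*√21649089/7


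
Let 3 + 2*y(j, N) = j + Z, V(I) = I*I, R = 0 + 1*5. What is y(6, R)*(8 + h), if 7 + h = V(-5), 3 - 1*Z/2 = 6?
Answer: -39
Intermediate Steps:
Z = -6 (Z = 6 - 2*6 = 6 - 12 = -6)
R = 5 (R = 0 + 5 = 5)
V(I) = I²
h = 18 (h = -7 + (-5)² = -7 + 25 = 18)
y(j, N) = -9/2 + j/2 (y(j, N) = -3/2 + (j - 6)/2 = -3/2 + (-6 + j)/2 = -3/2 + (-3 + j/2) = -9/2 + j/2)
y(6, R)*(8 + h) = (-9/2 + (½)*6)*(8 + 18) = (-9/2 + 3)*26 = -3/2*26 = -39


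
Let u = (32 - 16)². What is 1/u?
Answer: 1/256 ≈ 0.0039063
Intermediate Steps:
u = 256 (u = 16² = 256)
1/u = 1/256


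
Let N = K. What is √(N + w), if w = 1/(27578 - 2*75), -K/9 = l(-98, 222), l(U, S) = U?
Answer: √165881094929/13714 ≈ 29.698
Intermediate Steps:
K = 882 (K = -9*(-98) = 882)
N = 882
w = 1/27428 (w = 1/(27578 - 150) = 1/27428 ≈ 3.6459e-5)
√(N + w) = √(882 + 1/27428) = √(24191497/27428) = √165881094929/13714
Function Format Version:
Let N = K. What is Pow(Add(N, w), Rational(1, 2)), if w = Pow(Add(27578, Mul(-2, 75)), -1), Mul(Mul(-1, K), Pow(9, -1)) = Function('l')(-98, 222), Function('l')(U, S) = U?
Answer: Mul(Rational(1, 13714), Pow(165881094929, Rational(1, 2))) ≈ 29.698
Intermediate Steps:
K = 882 (K = Mul(-9, -98) = 882)
N = 882
w = Rational(1, 27428) (w = Pow(Add(27578, -150), -1) = Pow(27428, -1) = Rational(1, 27428) ≈ 3.6459e-5)
Pow(Add(N, w), Rational(1, 2)) = Pow(Add(882, Rational(1, 27428)), Rational(1, 2)) = Pow(Rational(24191497, 27428), Rational(1, 2)) = Mul(Rational(1, 13714), Pow(165881094929, Rational(1, 2)))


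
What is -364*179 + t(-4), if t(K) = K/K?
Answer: -65155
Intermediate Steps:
t(K) = 1
-364*179 + t(-4) = -364*179 + 1 = -65156 + 1 = -65155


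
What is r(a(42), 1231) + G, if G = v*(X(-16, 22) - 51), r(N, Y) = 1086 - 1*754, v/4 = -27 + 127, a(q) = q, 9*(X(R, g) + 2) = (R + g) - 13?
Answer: -190612/9 ≈ -21179.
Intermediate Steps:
X(R, g) = -31/9 + R/9 + g/9 (X(R, g) = -2 + ((R + g) - 13)/9 = -2 + (-13 + R + g)/9 = -2 + (-13/9 + R/9 + g/9) = -31/9 + R/9 + g/9)
v = 400 (v = 4*(-27 + 127) = 4*100 = 400)
r(N, Y) = 332 (r(N, Y) = 1086 - 754 = 332)
G = -193600/9 (G = 400*((-31/9 + (1/9)*(-16) + (1/9)*22) - 51) = 400*((-31/9 - 16/9 + 22/9) - 51) = 400*(-25/9 - 51) = 400*(-484/9) = -193600/9 ≈ -21511.)
r(a(42), 1231) + G = 332 - 193600/9 = -190612/9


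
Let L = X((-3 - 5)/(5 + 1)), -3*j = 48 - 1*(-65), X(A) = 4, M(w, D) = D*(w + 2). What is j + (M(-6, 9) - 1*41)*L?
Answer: -1037/3 ≈ -345.67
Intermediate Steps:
M(w, D) = D*(2 + w)
j = -113/3 (j = -(48 - 1*(-65))/3 = -(48 + 65)/3 = -⅓*113 = -113/3 ≈ -37.667)
L = 4
j + (M(-6, 9) - 1*41)*L = -113/3 + (9*(2 - 6) - 1*41)*4 = -113/3 + (9*(-4) - 41)*4 = -113/3 + (-36 - 41)*4 = -113/3 - 77*4 = -113/3 - 308 = -1037/3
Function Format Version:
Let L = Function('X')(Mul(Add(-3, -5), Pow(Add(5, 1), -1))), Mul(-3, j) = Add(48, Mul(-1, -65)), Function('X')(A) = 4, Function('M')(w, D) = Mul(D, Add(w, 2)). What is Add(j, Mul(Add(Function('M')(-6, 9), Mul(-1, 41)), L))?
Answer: Rational(-1037, 3) ≈ -345.67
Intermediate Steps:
Function('M')(w, D) = Mul(D, Add(2, w))
j = Rational(-113, 3) (j = Mul(Rational(-1, 3), Add(48, Mul(-1, -65))) = Mul(Rational(-1, 3), Add(48, 65)) = Mul(Rational(-1, 3), 113) = Rational(-113, 3) ≈ -37.667)
L = 4
Add(j, Mul(Add(Function('M')(-6, 9), Mul(-1, 41)), L)) = Add(Rational(-113, 3), Mul(Add(Mul(9, Add(2, -6)), Mul(-1, 41)), 4)) = Add(Rational(-113, 3), Mul(Add(Mul(9, -4), -41), 4)) = Add(Rational(-113, 3), Mul(Add(-36, -41), 4)) = Add(Rational(-113, 3), Mul(-77, 4)) = Add(Rational(-113, 3), -308) = Rational(-1037, 3)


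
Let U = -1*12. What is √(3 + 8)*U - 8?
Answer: -8 - 12*√11 ≈ -47.799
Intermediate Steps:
U = -12
√(3 + 8)*U - 8 = √(3 + 8)*(-12) - 8 = √11*(-12) - 8 = -12*√11 - 8 = -8 - 12*√11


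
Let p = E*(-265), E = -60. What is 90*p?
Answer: 1431000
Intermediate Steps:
p = 15900 (p = -60*(-265) = 15900)
90*p = 90*15900 = 1431000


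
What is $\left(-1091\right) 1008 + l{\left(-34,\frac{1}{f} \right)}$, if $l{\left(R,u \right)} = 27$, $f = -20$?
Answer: $-1099701$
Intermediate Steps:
$\left(-1091\right) 1008 + l{\left(-34,\frac{1}{f} \right)} = \left(-1091\right) 1008 + 27 = -1099728 + 27 = -1099701$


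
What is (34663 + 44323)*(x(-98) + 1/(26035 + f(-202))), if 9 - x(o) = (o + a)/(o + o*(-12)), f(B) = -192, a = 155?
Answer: 9843899315809/13929377 ≈ 7.0670e+5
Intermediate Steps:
x(o) = 9 + (155 + o)/(11*o) (x(o) = 9 - (o + 155)/(o + o*(-12)) = 9 - (155 + o)/(o - 12*o) = 9 - (155 + o)/((-11*o)) = 9 - (155 + o)*(-1/(11*o)) = 9 - (-1)*(155 + o)/(11*o) = 9 + (155 + o)/(11*o))
(34663 + 44323)*(x(-98) + 1/(26035 + f(-202))) = (34663 + 44323)*((5/11)*(31 + 20*(-98))/(-98) + 1/(26035 - 192)) = 78986*((5/11)*(-1/98)*(31 - 1960) + 1/25843) = 78986*((5/11)*(-1/98)*(-1929) + 1/25843) = 78986*(9645/1078 + 1/25843) = 78986*(249256813/27858754) = 9843899315809/13929377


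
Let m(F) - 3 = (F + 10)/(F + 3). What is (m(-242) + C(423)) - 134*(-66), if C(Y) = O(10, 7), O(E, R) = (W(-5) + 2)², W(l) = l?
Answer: 2116816/239 ≈ 8857.0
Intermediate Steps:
O(E, R) = 9 (O(E, R) = (-5 + 2)² = (-3)² = 9)
C(Y) = 9
m(F) = 3 + (10 + F)/(3 + F) (m(F) = 3 + (F + 10)/(F + 3) = 3 + (10 + F)/(3 + F))
(m(-242) + C(423)) - 134*(-66) = ((19 + 4*(-242))/(3 - 242) + 9) - 134*(-66) = ((19 - 968)/(-239) + 9) + 8844 = (-1/239*(-949) + 9) + 8844 = (949/239 + 9) + 8844 = 3100/239 + 8844 = 2116816/239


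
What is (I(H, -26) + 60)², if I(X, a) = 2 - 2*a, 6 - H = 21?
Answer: 12996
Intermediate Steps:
H = -15 (H = 6 - 1*21 = 6 - 21 = -15)
(I(H, -26) + 60)² = ((2 - 2*(-26)) + 60)² = ((2 + 52) + 60)² = (54 + 60)² = 114² = 12996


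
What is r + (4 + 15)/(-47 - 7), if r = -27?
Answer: -1477/54 ≈ -27.352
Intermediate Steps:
r + (4 + 15)/(-47 - 7) = -27 + (4 + 15)/(-47 - 7) = -27 + 19/(-54) = -27 + 19*(-1/54) = -27 - 19/54 = -1477/54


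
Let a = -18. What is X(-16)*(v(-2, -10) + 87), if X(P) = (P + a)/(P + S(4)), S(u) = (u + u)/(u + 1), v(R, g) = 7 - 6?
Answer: 1870/9 ≈ 207.78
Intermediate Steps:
v(R, g) = 1
S(u) = 2*u/(1 + u) (S(u) = (2*u)/(1 + u) = 2*u/(1 + u))
X(P) = (-18 + P)/(8/5 + P) (X(P) = (P - 18)/(P + 2*4/(1 + 4)) = (-18 + P)/(P + 2*4/5) = (-18 + P)/(P + 2*4*(⅕)) = (-18 + P)/(P + 8/5) = (-18 + P)/(8/5 + P))
X(-16)*(v(-2, -10) + 87) = (5*(-18 - 16)/(8 + 5*(-16)))*(1 + 87) = (5*(-34)/(8 - 80))*88 = (5*(-34)/(-72))*88 = (5*(-1/72)*(-34))*88 = (85/36)*88 = 1870/9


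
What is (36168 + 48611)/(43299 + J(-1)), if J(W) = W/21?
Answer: 1780359/909278 ≈ 1.9580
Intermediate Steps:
J(W) = W/21 (J(W) = W*(1/21) = W/21)
(36168 + 48611)/(43299 + J(-1)) = (36168 + 48611)/(43299 + (1/21)*(-1)) = 84779/(43299 - 1/21) = 84779/(909278/21) = 84779*(21/909278) = 1780359/909278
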